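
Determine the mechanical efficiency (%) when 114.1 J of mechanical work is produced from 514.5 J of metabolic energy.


eta = (W_mech / E_meta) * 100
eta = (114.1 / 514.5) * 100
ratio = 0.2218
eta = 22.1769


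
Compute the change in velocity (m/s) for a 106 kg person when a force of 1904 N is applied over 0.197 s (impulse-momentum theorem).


J = F * dt = 1904 * 0.197 = 375.0880 N*s
delta_v = J / m
delta_v = 375.0880 / 106
delta_v = 3.5386


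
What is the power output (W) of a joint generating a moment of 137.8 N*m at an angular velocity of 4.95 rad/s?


P = M * omega
P = 137.8 * 4.95
P = 682.1100


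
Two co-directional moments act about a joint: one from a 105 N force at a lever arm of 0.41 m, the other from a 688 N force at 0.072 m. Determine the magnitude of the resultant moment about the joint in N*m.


M = F1 * d1 + F2 * d2
M = 105 * 0.41 + 688 * 0.072
M = 43.0500 + 49.5360
M = 92.5860


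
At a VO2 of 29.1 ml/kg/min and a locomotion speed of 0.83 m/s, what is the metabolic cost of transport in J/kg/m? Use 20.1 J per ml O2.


Power per kg = VO2 * 20.1 / 60
Power per kg = 29.1 * 20.1 / 60 = 9.7485 W/kg
Cost = power_per_kg / speed
Cost = 9.7485 / 0.83
Cost = 11.7452


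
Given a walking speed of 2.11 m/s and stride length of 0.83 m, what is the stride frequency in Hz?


f = v / stride_length
f = 2.11 / 0.83
f = 2.5422


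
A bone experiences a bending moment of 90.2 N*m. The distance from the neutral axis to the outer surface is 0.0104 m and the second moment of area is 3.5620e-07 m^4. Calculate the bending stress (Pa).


sigma = M * c / I
sigma = 90.2 * 0.0104 / 3.5620e-07
M * c = 0.9381
sigma = 2.6336e+06


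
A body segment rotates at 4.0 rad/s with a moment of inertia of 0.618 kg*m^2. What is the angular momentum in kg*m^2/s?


L = I * omega
L = 0.618 * 4.0
L = 2.4720


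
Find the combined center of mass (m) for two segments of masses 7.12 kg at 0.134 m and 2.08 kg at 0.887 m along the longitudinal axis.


COM = (m1*x1 + m2*x2) / (m1 + m2)
COM = (7.12*0.134 + 2.08*0.887) / (7.12 + 2.08)
Numerator = 2.7990
Denominator = 9.2000
COM = 0.3042


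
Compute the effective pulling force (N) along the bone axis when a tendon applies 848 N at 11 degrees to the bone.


F_eff = F_tendon * cos(theta)
theta = 11 deg = 0.1920 rad
cos(theta) = 0.9816
F_eff = 848 * 0.9816
F_eff = 832.4199


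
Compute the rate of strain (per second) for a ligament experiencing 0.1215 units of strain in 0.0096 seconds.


strain_rate = delta_strain / delta_t
strain_rate = 0.1215 / 0.0096
strain_rate = 12.6562


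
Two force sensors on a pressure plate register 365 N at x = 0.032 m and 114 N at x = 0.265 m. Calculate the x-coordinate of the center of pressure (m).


COP_x = (F1*x1 + F2*x2) / (F1 + F2)
COP_x = (365*0.032 + 114*0.265) / (365 + 114)
Numerator = 41.8900
Denominator = 479
COP_x = 0.0875


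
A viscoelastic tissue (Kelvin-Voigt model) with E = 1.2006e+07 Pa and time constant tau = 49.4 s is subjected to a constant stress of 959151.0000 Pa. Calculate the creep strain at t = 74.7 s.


epsilon(t) = (sigma/E) * (1 - exp(-t/tau))
sigma/E = 959151.0000 / 1.2006e+07 = 0.0799
exp(-t/tau) = exp(-74.7 / 49.4) = 0.2204
epsilon = 0.0799 * (1 - 0.2204)
epsilon = 0.0623


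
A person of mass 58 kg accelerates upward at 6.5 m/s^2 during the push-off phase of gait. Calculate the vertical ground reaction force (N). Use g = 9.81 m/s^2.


GRF = m * (g + a)
GRF = 58 * (9.81 + 6.5)
GRF = 58 * 16.3100
GRF = 945.9800


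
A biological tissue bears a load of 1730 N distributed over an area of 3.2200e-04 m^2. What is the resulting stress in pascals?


stress = F / A
stress = 1730 / 3.2200e-04
stress = 5.3727e+06


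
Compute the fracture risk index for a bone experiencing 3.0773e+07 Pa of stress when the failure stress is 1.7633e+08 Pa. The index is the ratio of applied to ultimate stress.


FRI = applied / ultimate
FRI = 3.0773e+07 / 1.7633e+08
FRI = 0.1745


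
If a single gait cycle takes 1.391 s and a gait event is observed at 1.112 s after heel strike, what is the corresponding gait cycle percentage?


pct = (event_time / cycle_time) * 100
pct = (1.112 / 1.391) * 100
ratio = 0.7994
pct = 79.9425


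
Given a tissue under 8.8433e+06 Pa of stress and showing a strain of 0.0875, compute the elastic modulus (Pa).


E = stress / strain
E = 8.8433e+06 / 0.0875
E = 1.0107e+08


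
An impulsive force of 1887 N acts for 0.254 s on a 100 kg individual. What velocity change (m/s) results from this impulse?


J = F * dt = 1887 * 0.254 = 479.2980 N*s
delta_v = J / m
delta_v = 479.2980 / 100
delta_v = 4.7930


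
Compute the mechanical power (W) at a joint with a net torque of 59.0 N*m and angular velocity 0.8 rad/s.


P = M * omega
P = 59.0 * 0.8
P = 47.2000


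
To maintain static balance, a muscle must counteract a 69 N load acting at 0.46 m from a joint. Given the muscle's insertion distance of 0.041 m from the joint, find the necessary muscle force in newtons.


F_muscle = W * d_load / d_muscle
F_muscle = 69 * 0.46 / 0.041
Numerator = 31.7400
F_muscle = 774.1463


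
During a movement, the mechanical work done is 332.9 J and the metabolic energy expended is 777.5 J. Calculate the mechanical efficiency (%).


eta = (W_mech / E_meta) * 100
eta = (332.9 / 777.5) * 100
ratio = 0.4282
eta = 42.8167


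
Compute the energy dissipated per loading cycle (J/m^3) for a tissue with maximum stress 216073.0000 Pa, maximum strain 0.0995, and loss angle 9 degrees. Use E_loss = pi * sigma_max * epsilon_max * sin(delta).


E_loss = pi * sigma_max * epsilon_max * sin(delta)
delta = 9 deg = 0.1571 rad
sin(delta) = 0.1564
E_loss = pi * 216073.0000 * 0.0995 * 0.1564
E_loss = 10565.8854


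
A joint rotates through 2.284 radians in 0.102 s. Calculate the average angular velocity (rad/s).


omega = delta_theta / delta_t
omega = 2.284 / 0.102
omega = 22.3922


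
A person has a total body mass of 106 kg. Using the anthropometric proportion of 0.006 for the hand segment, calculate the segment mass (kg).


m_segment = body_mass * fraction
m_segment = 106 * 0.006
m_segment = 0.6360


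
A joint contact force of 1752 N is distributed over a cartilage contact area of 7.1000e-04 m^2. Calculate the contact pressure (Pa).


P = F / A
P = 1752 / 7.1000e-04
P = 2.4676e+06


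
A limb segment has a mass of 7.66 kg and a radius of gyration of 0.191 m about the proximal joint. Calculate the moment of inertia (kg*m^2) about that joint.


I = m * k^2
I = 7.66 * 0.191^2
k^2 = 0.0365
I = 0.2794


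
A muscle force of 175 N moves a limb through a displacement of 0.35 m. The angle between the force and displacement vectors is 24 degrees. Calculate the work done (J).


W = F * d * cos(theta)
theta = 24 deg = 0.4189 rad
cos(theta) = 0.9135
W = 175 * 0.35 * 0.9135
W = 55.9547


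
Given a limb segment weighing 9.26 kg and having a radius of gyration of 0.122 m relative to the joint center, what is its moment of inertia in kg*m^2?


I = m * k^2
I = 9.26 * 0.122^2
k^2 = 0.0149
I = 0.1378


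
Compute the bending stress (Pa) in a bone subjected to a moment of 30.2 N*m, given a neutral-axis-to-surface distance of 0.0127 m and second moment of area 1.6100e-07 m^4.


sigma = M * c / I
sigma = 30.2 * 0.0127 / 1.6100e-07
M * c = 0.3835
sigma = 2.3822e+06


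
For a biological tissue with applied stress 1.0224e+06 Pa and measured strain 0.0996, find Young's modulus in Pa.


E = stress / strain
E = 1.0224e+06 / 0.0996
E = 1.0265e+07


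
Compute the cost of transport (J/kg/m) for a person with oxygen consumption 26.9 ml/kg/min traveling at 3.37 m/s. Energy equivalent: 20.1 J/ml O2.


Power per kg = VO2 * 20.1 / 60
Power per kg = 26.9 * 20.1 / 60 = 9.0115 W/kg
Cost = power_per_kg / speed
Cost = 9.0115 / 3.37
Cost = 2.6740


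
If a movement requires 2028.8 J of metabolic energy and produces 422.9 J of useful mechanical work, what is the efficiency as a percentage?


eta = (W_mech / E_meta) * 100
eta = (422.9 / 2028.8) * 100
ratio = 0.2084
eta = 20.8448


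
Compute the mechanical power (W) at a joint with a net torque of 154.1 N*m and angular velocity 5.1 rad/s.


P = M * omega
P = 154.1 * 5.1
P = 785.9100


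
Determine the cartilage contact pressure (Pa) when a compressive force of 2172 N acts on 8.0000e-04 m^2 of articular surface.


P = F / A
P = 2172 / 8.0000e-04
P = 2.7150e+06


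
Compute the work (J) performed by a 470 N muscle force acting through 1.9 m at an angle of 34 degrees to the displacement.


W = F * d * cos(theta)
theta = 34 deg = 0.5934 rad
cos(theta) = 0.8290
W = 470 * 1.9 * 0.8290
W = 740.3306


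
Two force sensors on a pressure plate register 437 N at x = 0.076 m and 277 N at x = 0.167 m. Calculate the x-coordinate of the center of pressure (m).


COP_x = (F1*x1 + F2*x2) / (F1 + F2)
COP_x = (437*0.076 + 277*0.167) / (437 + 277)
Numerator = 79.4710
Denominator = 714
COP_x = 0.1113


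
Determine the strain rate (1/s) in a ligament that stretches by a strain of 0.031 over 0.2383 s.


strain_rate = delta_strain / delta_t
strain_rate = 0.031 / 0.2383
strain_rate = 0.1301


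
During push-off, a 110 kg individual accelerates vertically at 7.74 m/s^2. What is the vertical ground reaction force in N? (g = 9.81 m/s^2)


GRF = m * (g + a)
GRF = 110 * (9.81 + 7.74)
GRF = 110 * 17.5500
GRF = 1930.5000


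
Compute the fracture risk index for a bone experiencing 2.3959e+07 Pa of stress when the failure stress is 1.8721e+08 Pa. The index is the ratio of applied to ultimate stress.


FRI = applied / ultimate
FRI = 2.3959e+07 / 1.8721e+08
FRI = 0.1280


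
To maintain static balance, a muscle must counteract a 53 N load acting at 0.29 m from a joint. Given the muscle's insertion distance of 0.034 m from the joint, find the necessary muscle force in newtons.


F_muscle = W * d_load / d_muscle
F_muscle = 53 * 0.29 / 0.034
Numerator = 15.3700
F_muscle = 452.0588


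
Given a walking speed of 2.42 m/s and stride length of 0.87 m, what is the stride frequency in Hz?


f = v / stride_length
f = 2.42 / 0.87
f = 2.7816


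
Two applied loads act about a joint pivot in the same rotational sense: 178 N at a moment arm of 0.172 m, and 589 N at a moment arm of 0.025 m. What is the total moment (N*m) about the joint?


M = F1 * d1 + F2 * d2
M = 178 * 0.172 + 589 * 0.025
M = 30.6160 + 14.7250
M = 45.3410


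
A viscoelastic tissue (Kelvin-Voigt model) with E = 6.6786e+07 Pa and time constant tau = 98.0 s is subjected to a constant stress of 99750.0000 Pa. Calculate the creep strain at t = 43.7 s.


epsilon(t) = (sigma/E) * (1 - exp(-t/tau))
sigma/E = 99750.0000 / 6.6786e+07 = 0.0015
exp(-t/tau) = exp(-43.7 / 98.0) = 0.6402
epsilon = 0.0015 * (1 - 0.6402)
epsilon = 5.3734e-04


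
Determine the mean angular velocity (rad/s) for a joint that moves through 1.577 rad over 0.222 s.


omega = delta_theta / delta_t
omega = 1.577 / 0.222
omega = 7.1036


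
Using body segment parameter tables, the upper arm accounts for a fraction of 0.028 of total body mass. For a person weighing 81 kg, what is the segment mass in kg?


m_segment = body_mass * fraction
m_segment = 81 * 0.028
m_segment = 2.2680


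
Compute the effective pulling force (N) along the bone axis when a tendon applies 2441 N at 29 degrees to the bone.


F_eff = F_tendon * cos(theta)
theta = 29 deg = 0.5061 rad
cos(theta) = 0.8746
F_eff = 2441 * 0.8746
F_eff = 2134.9467


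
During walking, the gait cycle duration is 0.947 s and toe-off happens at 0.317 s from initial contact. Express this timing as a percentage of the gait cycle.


pct = (event_time / cycle_time) * 100
pct = (0.317 / 0.947) * 100
ratio = 0.3347
pct = 33.4741


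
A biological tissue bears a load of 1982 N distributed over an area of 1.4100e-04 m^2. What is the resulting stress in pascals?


stress = F / A
stress = 1982 / 1.4100e-04
stress = 1.4057e+07


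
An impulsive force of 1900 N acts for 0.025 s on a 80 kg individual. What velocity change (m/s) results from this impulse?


J = F * dt = 1900 * 0.025 = 47.5000 N*s
delta_v = J / m
delta_v = 47.5000 / 80
delta_v = 0.5938


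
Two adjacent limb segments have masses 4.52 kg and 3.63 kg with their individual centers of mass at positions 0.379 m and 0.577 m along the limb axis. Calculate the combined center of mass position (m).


COM = (m1*x1 + m2*x2) / (m1 + m2)
COM = (4.52*0.379 + 3.63*0.577) / (4.52 + 3.63)
Numerator = 3.8076
Denominator = 8.1500
COM = 0.4672


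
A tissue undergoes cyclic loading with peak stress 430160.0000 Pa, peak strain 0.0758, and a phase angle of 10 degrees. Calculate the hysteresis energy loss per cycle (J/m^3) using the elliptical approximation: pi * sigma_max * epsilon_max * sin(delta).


E_loss = pi * sigma_max * epsilon_max * sin(delta)
delta = 10 deg = 0.1745 rad
sin(delta) = 0.1736
E_loss = pi * 430160.0000 * 0.0758 * 0.1736
E_loss = 17787.6810


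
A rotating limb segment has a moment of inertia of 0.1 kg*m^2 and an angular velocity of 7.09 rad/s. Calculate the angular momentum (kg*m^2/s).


L = I * omega
L = 0.1 * 7.09
L = 0.7090


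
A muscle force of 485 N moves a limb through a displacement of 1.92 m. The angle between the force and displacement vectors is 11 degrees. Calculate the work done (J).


W = F * d * cos(theta)
theta = 11 deg = 0.1920 rad
cos(theta) = 0.9816
W = 485 * 1.92 * 0.9816
W = 914.0912


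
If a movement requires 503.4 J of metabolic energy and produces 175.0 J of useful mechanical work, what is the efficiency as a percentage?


eta = (W_mech / E_meta) * 100
eta = (175.0 / 503.4) * 100
ratio = 0.3476
eta = 34.7636


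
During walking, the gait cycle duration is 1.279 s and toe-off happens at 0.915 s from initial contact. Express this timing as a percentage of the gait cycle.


pct = (event_time / cycle_time) * 100
pct = (0.915 / 1.279) * 100
ratio = 0.7154
pct = 71.5403


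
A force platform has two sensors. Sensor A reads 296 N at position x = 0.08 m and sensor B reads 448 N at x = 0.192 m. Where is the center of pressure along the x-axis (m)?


COP_x = (F1*x1 + F2*x2) / (F1 + F2)
COP_x = (296*0.08 + 448*0.192) / (296 + 448)
Numerator = 109.6960
Denominator = 744
COP_x = 0.1474


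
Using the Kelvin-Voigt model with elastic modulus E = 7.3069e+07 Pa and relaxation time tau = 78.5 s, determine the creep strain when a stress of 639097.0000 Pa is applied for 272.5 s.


epsilon(t) = (sigma/E) * (1 - exp(-t/tau))
sigma/E = 639097.0000 / 7.3069e+07 = 0.0087
exp(-t/tau) = exp(-272.5 / 78.5) = 0.0311
epsilon = 0.0087 * (1 - 0.0311)
epsilon = 0.0085


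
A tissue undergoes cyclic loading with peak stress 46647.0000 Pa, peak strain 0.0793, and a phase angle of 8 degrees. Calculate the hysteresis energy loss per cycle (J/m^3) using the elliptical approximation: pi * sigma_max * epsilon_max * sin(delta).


E_loss = pi * sigma_max * epsilon_max * sin(delta)
delta = 8 deg = 0.1396 rad
sin(delta) = 0.1392
E_loss = pi * 46647.0000 * 0.0793 * 0.1392
E_loss = 1617.3428


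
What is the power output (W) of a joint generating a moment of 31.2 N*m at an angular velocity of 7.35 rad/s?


P = M * omega
P = 31.2 * 7.35
P = 229.3200


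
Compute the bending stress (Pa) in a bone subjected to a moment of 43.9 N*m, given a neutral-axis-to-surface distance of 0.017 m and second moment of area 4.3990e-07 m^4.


sigma = M * c / I
sigma = 43.9 * 0.017 / 4.3990e-07
M * c = 0.7463
sigma = 1.6965e+06


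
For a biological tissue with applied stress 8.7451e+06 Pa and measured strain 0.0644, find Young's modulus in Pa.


E = stress / strain
E = 8.7451e+06 / 0.0644
E = 1.3579e+08


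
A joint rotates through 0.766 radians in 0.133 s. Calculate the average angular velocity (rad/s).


omega = delta_theta / delta_t
omega = 0.766 / 0.133
omega = 5.7594


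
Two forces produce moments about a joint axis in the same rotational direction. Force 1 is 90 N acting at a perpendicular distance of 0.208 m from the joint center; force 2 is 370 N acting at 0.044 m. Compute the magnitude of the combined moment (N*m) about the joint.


M = F1 * d1 + F2 * d2
M = 90 * 0.208 + 370 * 0.044
M = 18.7200 + 16.2800
M = 35.0000


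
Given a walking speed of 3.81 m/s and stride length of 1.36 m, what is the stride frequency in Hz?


f = v / stride_length
f = 3.81 / 1.36
f = 2.8015


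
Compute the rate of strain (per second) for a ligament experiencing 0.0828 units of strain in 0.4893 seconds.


strain_rate = delta_strain / delta_t
strain_rate = 0.0828 / 0.4893
strain_rate = 0.1692


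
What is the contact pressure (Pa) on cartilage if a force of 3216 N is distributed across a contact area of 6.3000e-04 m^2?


P = F / A
P = 3216 / 6.3000e-04
P = 5.1048e+06


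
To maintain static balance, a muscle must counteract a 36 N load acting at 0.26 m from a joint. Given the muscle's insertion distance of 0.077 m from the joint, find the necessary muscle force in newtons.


F_muscle = W * d_load / d_muscle
F_muscle = 36 * 0.26 / 0.077
Numerator = 9.3600
F_muscle = 121.5584


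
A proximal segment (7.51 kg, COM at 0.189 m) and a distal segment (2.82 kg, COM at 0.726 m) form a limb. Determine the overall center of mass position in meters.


COM = (m1*x1 + m2*x2) / (m1 + m2)
COM = (7.51*0.189 + 2.82*0.726) / (7.51 + 2.82)
Numerator = 3.4667
Denominator = 10.3300
COM = 0.3356


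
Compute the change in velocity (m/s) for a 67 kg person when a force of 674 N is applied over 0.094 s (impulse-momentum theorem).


J = F * dt = 674 * 0.094 = 63.3560 N*s
delta_v = J / m
delta_v = 63.3560 / 67
delta_v = 0.9456


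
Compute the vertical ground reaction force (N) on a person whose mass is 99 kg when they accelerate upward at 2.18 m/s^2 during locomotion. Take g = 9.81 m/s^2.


GRF = m * (g + a)
GRF = 99 * (9.81 + 2.18)
GRF = 99 * 11.9900
GRF = 1187.0100


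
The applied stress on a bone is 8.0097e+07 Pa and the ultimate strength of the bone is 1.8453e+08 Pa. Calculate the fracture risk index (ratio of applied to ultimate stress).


FRI = applied / ultimate
FRI = 8.0097e+07 / 1.8453e+08
FRI = 0.4341


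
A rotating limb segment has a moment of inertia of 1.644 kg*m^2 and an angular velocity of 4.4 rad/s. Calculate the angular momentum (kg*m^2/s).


L = I * omega
L = 1.644 * 4.4
L = 7.2336


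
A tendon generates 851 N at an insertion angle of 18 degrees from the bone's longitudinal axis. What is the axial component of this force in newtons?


F_eff = F_tendon * cos(theta)
theta = 18 deg = 0.3142 rad
cos(theta) = 0.9511
F_eff = 851 * 0.9511
F_eff = 809.3491


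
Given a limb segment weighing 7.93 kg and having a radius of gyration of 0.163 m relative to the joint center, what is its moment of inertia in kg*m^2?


I = m * k^2
I = 7.93 * 0.163^2
k^2 = 0.0266
I = 0.2107


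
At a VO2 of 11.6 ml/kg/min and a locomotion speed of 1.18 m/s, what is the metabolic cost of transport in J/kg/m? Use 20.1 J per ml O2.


Power per kg = VO2 * 20.1 / 60
Power per kg = 11.6 * 20.1 / 60 = 3.8860 W/kg
Cost = power_per_kg / speed
Cost = 3.8860 / 1.18
Cost = 3.2932


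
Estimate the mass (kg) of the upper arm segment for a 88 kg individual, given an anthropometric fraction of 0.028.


m_segment = body_mass * fraction
m_segment = 88 * 0.028
m_segment = 2.4640


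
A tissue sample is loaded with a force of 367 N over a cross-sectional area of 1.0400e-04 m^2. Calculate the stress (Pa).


stress = F / A
stress = 367 / 1.0400e-04
stress = 3.5288e+06


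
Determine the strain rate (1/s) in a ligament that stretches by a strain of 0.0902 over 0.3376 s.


strain_rate = delta_strain / delta_t
strain_rate = 0.0902 / 0.3376
strain_rate = 0.2672


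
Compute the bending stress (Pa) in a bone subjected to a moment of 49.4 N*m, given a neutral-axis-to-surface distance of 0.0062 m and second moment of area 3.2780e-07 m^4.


sigma = M * c / I
sigma = 49.4 * 0.0062 / 3.2780e-07
M * c = 0.3063
sigma = 934350.2135


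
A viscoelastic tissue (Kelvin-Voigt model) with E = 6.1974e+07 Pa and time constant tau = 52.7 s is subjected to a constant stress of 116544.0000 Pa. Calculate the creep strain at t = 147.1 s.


epsilon(t) = (sigma/E) * (1 - exp(-t/tau))
sigma/E = 116544.0000 / 6.1974e+07 = 0.0019
exp(-t/tau) = exp(-147.1 / 52.7) = 0.0613
epsilon = 0.0019 * (1 - 0.0613)
epsilon = 0.0018


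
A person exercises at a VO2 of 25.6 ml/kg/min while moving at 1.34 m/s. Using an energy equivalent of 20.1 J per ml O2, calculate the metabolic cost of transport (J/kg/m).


Power per kg = VO2 * 20.1 / 60
Power per kg = 25.6 * 20.1 / 60 = 8.5760 W/kg
Cost = power_per_kg / speed
Cost = 8.5760 / 1.34
Cost = 6.4000


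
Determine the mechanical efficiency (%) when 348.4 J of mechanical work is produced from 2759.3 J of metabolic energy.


eta = (W_mech / E_meta) * 100
eta = (348.4 / 2759.3) * 100
ratio = 0.1263
eta = 12.6264


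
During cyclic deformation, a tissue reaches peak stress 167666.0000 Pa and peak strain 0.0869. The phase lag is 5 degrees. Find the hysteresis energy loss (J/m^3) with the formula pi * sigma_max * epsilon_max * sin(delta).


E_loss = pi * sigma_max * epsilon_max * sin(delta)
delta = 5 deg = 0.0873 rad
sin(delta) = 0.0872
E_loss = pi * 167666.0000 * 0.0869 * 0.0872
E_loss = 3989.4283


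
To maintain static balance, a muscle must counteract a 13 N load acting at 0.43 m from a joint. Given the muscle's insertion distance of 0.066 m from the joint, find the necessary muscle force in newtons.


F_muscle = W * d_load / d_muscle
F_muscle = 13 * 0.43 / 0.066
Numerator = 5.5900
F_muscle = 84.6970


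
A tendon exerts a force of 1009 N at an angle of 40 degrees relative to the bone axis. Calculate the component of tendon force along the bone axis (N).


F_eff = F_tendon * cos(theta)
theta = 40 deg = 0.6981 rad
cos(theta) = 0.7660
F_eff = 1009 * 0.7660
F_eff = 772.9388


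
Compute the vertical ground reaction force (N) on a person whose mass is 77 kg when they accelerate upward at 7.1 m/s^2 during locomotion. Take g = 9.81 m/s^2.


GRF = m * (g + a)
GRF = 77 * (9.81 + 7.1)
GRF = 77 * 16.9100
GRF = 1302.0700


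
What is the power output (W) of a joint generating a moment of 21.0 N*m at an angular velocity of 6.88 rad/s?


P = M * omega
P = 21.0 * 6.88
P = 144.4800


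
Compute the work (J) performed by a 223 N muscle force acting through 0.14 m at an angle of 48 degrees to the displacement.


W = F * d * cos(theta)
theta = 48 deg = 0.8378 rad
cos(theta) = 0.6691
W = 223 * 0.14 * 0.6691
W = 20.8903


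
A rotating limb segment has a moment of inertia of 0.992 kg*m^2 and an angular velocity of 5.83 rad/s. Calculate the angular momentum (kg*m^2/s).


L = I * omega
L = 0.992 * 5.83
L = 5.7834


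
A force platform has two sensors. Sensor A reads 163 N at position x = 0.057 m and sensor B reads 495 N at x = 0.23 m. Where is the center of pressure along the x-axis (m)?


COP_x = (F1*x1 + F2*x2) / (F1 + F2)
COP_x = (163*0.057 + 495*0.23) / (163 + 495)
Numerator = 123.1410
Denominator = 658
COP_x = 0.1871


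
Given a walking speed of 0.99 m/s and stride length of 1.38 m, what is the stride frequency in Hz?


f = v / stride_length
f = 0.99 / 1.38
f = 0.7174


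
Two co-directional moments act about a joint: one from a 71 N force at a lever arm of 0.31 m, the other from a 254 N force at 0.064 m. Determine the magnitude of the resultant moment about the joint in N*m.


M = F1 * d1 + F2 * d2
M = 71 * 0.31 + 254 * 0.064
M = 22.0100 + 16.2560
M = 38.2660


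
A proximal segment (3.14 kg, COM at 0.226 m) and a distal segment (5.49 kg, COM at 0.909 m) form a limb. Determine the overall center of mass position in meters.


COM = (m1*x1 + m2*x2) / (m1 + m2)
COM = (3.14*0.226 + 5.49*0.909) / (3.14 + 5.49)
Numerator = 5.7001
Denominator = 8.6300
COM = 0.6605


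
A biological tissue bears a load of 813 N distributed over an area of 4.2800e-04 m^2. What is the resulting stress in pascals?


stress = F / A
stress = 813 / 4.2800e-04
stress = 1.8995e+06


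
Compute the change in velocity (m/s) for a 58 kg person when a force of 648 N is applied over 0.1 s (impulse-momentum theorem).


J = F * dt = 648 * 0.1 = 64.8000 N*s
delta_v = J / m
delta_v = 64.8000 / 58
delta_v = 1.1172


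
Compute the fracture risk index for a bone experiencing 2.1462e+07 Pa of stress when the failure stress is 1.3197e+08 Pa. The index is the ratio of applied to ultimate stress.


FRI = applied / ultimate
FRI = 2.1462e+07 / 1.3197e+08
FRI = 0.1626


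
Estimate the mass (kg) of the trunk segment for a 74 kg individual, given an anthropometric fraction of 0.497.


m_segment = body_mass * fraction
m_segment = 74 * 0.497
m_segment = 36.7780


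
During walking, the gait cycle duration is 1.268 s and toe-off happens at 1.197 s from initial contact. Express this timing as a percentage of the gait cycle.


pct = (event_time / cycle_time) * 100
pct = (1.197 / 1.268) * 100
ratio = 0.9440
pct = 94.4006


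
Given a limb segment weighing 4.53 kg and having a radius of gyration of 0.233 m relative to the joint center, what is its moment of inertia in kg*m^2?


I = m * k^2
I = 4.53 * 0.233^2
k^2 = 0.0543
I = 0.2459


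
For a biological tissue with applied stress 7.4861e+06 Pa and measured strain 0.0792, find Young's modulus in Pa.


E = stress / strain
E = 7.4861e+06 / 0.0792
E = 9.4521e+07


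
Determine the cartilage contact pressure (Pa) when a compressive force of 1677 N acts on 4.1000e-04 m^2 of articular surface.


P = F / A
P = 1677 / 4.1000e-04
P = 4.0902e+06


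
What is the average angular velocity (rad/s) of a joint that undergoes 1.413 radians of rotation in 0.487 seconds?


omega = delta_theta / delta_t
omega = 1.413 / 0.487
omega = 2.9014


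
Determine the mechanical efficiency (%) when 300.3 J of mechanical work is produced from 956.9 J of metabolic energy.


eta = (W_mech / E_meta) * 100
eta = (300.3 / 956.9) * 100
ratio = 0.3138
eta = 31.3826


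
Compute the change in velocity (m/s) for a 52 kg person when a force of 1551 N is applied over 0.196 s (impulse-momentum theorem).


J = F * dt = 1551 * 0.196 = 303.9960 N*s
delta_v = J / m
delta_v = 303.9960 / 52
delta_v = 5.8461


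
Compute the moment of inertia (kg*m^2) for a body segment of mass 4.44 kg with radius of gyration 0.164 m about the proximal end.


I = m * k^2
I = 4.44 * 0.164^2
k^2 = 0.0269
I = 0.1194


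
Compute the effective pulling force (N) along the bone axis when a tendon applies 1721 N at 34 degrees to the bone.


F_eff = F_tendon * cos(theta)
theta = 34 deg = 0.5934 rad
cos(theta) = 0.8290
F_eff = 1721 * 0.8290
F_eff = 1426.7737


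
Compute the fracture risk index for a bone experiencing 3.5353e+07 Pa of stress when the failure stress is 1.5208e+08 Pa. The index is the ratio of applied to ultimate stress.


FRI = applied / ultimate
FRI = 3.5353e+07 / 1.5208e+08
FRI = 0.2325


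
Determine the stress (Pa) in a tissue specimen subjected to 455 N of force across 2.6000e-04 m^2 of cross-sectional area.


stress = F / A
stress = 455 / 2.6000e-04
stress = 1.7500e+06


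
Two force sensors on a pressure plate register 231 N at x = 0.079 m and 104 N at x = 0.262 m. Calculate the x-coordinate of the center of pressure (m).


COP_x = (F1*x1 + F2*x2) / (F1 + F2)
COP_x = (231*0.079 + 104*0.262) / (231 + 104)
Numerator = 45.4970
Denominator = 335
COP_x = 0.1358


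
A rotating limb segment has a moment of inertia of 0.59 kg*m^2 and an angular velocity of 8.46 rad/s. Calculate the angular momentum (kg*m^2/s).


L = I * omega
L = 0.59 * 8.46
L = 4.9914


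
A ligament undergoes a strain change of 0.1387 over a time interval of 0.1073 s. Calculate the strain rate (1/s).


strain_rate = delta_strain / delta_t
strain_rate = 0.1387 / 0.1073
strain_rate = 1.2926


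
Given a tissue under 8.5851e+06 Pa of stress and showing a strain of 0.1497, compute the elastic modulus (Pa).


E = stress / strain
E = 8.5851e+06 / 0.1497
E = 5.7349e+07


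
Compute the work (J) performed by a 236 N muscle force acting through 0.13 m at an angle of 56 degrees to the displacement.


W = F * d * cos(theta)
theta = 56 deg = 0.9774 rad
cos(theta) = 0.5592
W = 236 * 0.13 * 0.5592
W = 17.1560


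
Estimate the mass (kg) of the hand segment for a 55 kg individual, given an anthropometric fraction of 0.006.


m_segment = body_mass * fraction
m_segment = 55 * 0.006
m_segment = 0.3300


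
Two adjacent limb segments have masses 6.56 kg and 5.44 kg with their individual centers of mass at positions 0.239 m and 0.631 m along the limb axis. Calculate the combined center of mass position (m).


COM = (m1*x1 + m2*x2) / (m1 + m2)
COM = (6.56*0.239 + 5.44*0.631) / (6.56 + 5.44)
Numerator = 5.0005
Denominator = 12.0000
COM = 0.4167


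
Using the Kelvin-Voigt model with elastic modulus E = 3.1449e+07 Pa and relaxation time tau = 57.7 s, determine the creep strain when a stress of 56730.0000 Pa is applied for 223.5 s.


epsilon(t) = (sigma/E) * (1 - exp(-t/tau))
sigma/E = 56730.0000 / 3.1449e+07 = 0.0018
exp(-t/tau) = exp(-223.5 / 57.7) = 0.0208
epsilon = 0.0018 * (1 - 0.0208)
epsilon = 0.0018


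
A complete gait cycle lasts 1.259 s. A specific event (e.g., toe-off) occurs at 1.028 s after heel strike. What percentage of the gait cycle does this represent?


pct = (event_time / cycle_time) * 100
pct = (1.028 / 1.259) * 100
ratio = 0.8165
pct = 81.6521


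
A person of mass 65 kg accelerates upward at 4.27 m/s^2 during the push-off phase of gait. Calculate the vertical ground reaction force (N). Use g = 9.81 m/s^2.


GRF = m * (g + a)
GRF = 65 * (9.81 + 4.27)
GRF = 65 * 14.0800
GRF = 915.2000


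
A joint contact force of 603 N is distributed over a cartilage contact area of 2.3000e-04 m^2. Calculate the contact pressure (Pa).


P = F / A
P = 603 / 2.3000e-04
P = 2.6217e+06


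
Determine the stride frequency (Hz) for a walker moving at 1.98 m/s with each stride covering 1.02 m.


f = v / stride_length
f = 1.98 / 1.02
f = 1.9412


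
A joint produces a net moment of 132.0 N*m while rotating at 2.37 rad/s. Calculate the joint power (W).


P = M * omega
P = 132.0 * 2.37
P = 312.8400


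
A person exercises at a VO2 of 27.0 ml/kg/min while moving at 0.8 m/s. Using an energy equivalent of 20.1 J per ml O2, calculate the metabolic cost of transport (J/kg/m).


Power per kg = VO2 * 20.1 / 60
Power per kg = 27.0 * 20.1 / 60 = 9.0450 W/kg
Cost = power_per_kg / speed
Cost = 9.0450 / 0.8
Cost = 11.3062


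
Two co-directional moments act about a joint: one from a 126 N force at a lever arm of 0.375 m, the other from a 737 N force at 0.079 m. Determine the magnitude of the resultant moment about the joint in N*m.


M = F1 * d1 + F2 * d2
M = 126 * 0.375 + 737 * 0.079
M = 47.2500 + 58.2230
M = 105.4730


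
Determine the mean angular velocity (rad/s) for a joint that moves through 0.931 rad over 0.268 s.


omega = delta_theta / delta_t
omega = 0.931 / 0.268
omega = 3.4739


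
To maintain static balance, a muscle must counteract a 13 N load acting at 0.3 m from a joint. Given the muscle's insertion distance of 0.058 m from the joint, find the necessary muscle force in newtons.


F_muscle = W * d_load / d_muscle
F_muscle = 13 * 0.3 / 0.058
Numerator = 3.9000
F_muscle = 67.2414


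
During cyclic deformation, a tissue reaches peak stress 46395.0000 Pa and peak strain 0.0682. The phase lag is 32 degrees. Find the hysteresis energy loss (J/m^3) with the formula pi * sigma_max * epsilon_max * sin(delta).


E_loss = pi * sigma_max * epsilon_max * sin(delta)
delta = 32 deg = 0.5585 rad
sin(delta) = 0.5299
E_loss = pi * 46395.0000 * 0.0682 * 0.5299
E_loss = 5267.6284


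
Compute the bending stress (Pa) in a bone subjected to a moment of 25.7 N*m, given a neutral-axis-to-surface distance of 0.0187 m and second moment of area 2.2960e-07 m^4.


sigma = M * c / I
sigma = 25.7 * 0.0187 / 2.2960e-07
M * c = 0.4806
sigma = 2.0932e+06


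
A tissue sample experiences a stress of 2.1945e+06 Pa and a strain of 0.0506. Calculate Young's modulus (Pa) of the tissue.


E = stress / strain
E = 2.1945e+06 / 0.0506
E = 4.3370e+07


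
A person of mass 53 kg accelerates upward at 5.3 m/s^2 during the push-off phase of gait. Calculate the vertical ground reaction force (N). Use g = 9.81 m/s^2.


GRF = m * (g + a)
GRF = 53 * (9.81 + 5.3)
GRF = 53 * 15.1100
GRF = 800.8300


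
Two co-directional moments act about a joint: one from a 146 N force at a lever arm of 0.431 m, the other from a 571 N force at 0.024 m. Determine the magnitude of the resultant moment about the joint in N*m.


M = F1 * d1 + F2 * d2
M = 146 * 0.431 + 571 * 0.024
M = 62.9260 + 13.7040
M = 76.6300


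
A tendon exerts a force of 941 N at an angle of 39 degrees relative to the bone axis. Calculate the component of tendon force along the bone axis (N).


F_eff = F_tendon * cos(theta)
theta = 39 deg = 0.6807 rad
cos(theta) = 0.7771
F_eff = 941 * 0.7771
F_eff = 731.2943


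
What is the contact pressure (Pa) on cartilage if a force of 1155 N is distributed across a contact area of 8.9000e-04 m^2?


P = F / A
P = 1155 / 8.9000e-04
P = 1.2978e+06


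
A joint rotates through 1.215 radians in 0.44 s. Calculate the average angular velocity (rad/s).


omega = delta_theta / delta_t
omega = 1.215 / 0.44
omega = 2.7614


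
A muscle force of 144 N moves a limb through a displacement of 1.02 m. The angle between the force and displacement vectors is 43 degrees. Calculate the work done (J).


W = F * d * cos(theta)
theta = 43 deg = 0.7505 rad
cos(theta) = 0.7314
W = 144 * 1.02 * 0.7314
W = 107.4212


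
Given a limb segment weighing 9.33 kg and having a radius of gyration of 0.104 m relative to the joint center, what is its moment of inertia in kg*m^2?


I = m * k^2
I = 9.33 * 0.104^2
k^2 = 0.0108
I = 0.1009


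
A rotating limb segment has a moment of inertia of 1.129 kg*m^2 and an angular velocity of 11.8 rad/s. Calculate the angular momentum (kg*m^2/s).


L = I * omega
L = 1.129 * 11.8
L = 13.3222


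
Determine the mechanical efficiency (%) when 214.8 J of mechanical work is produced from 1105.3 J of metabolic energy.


eta = (W_mech / E_meta) * 100
eta = (214.8 / 1105.3) * 100
ratio = 0.1943
eta = 19.4336


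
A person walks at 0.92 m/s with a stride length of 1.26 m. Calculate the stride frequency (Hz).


f = v / stride_length
f = 0.92 / 1.26
f = 0.7302


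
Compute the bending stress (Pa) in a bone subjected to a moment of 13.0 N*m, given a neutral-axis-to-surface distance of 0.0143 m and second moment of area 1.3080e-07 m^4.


sigma = M * c / I
sigma = 13.0 * 0.0143 / 1.3080e-07
M * c = 0.1859
sigma = 1.4213e+06


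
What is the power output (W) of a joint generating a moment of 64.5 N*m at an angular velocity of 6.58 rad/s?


P = M * omega
P = 64.5 * 6.58
P = 424.4100


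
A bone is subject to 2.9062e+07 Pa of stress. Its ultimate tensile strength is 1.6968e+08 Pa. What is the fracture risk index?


FRI = applied / ultimate
FRI = 2.9062e+07 / 1.6968e+08
FRI = 0.1713


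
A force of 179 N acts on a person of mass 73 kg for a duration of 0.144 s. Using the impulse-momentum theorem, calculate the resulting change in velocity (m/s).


J = F * dt = 179 * 0.144 = 25.7760 N*s
delta_v = J / m
delta_v = 25.7760 / 73
delta_v = 0.3531


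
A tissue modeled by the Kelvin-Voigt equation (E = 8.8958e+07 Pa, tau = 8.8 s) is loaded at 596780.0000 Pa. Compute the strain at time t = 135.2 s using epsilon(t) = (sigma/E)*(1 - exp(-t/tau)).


epsilon(t) = (sigma/E) * (1 - exp(-t/tau))
sigma/E = 596780.0000 / 8.8958e+07 = 0.0067
exp(-t/tau) = exp(-135.2 / 8.8) = 2.1265e-07
epsilon = 0.0067 * (1 - 2.1265e-07)
epsilon = 0.0067


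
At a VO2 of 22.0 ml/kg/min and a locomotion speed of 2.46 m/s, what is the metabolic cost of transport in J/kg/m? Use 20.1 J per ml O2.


Power per kg = VO2 * 20.1 / 60
Power per kg = 22.0 * 20.1 / 60 = 7.3700 W/kg
Cost = power_per_kg / speed
Cost = 7.3700 / 2.46
Cost = 2.9959


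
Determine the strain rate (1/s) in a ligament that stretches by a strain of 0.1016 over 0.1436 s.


strain_rate = delta_strain / delta_t
strain_rate = 0.1016 / 0.1436
strain_rate = 0.7075


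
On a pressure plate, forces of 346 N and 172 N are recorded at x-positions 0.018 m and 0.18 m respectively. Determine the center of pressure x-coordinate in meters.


COP_x = (F1*x1 + F2*x2) / (F1 + F2)
COP_x = (346*0.018 + 172*0.18) / (346 + 172)
Numerator = 37.1880
Denominator = 518
COP_x = 0.0718


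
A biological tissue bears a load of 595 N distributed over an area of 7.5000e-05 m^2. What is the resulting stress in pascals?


stress = F / A
stress = 595 / 7.5000e-05
stress = 7.9333e+06


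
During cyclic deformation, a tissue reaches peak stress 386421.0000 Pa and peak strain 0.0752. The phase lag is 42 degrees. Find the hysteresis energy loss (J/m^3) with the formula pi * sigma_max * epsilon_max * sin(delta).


E_loss = pi * sigma_max * epsilon_max * sin(delta)
delta = 42 deg = 0.7330 rad
sin(delta) = 0.6691
E_loss = pi * 386421.0000 * 0.0752 * 0.6691
E_loss = 61085.6682


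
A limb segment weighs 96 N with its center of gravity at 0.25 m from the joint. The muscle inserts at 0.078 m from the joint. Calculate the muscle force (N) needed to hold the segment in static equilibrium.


F_muscle = W * d_load / d_muscle
F_muscle = 96 * 0.25 / 0.078
Numerator = 24.0000
F_muscle = 307.6923


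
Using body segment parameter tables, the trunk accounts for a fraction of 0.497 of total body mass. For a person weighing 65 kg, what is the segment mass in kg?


m_segment = body_mass * fraction
m_segment = 65 * 0.497
m_segment = 32.3050


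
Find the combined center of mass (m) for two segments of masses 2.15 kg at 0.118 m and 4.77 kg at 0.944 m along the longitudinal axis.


COM = (m1*x1 + m2*x2) / (m1 + m2)
COM = (2.15*0.118 + 4.77*0.944) / (2.15 + 4.77)
Numerator = 4.7566
Denominator = 6.9200
COM = 0.6874


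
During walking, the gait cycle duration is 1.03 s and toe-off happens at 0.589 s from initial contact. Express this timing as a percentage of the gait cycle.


pct = (event_time / cycle_time) * 100
pct = (0.589 / 1.03) * 100
ratio = 0.5718
pct = 57.1845


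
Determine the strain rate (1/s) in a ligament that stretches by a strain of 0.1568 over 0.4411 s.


strain_rate = delta_strain / delta_t
strain_rate = 0.1568 / 0.4411
strain_rate = 0.3555


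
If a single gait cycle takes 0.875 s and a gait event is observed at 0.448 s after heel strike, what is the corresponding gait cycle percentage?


pct = (event_time / cycle_time) * 100
pct = (0.448 / 0.875) * 100
ratio = 0.5120
pct = 51.2000


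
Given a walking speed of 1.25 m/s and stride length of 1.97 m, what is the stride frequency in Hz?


f = v / stride_length
f = 1.25 / 1.97
f = 0.6345


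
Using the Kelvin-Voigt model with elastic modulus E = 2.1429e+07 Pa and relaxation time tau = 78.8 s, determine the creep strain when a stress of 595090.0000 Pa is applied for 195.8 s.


epsilon(t) = (sigma/E) * (1 - exp(-t/tau))
sigma/E = 595090.0000 / 2.1429e+07 = 0.0278
exp(-t/tau) = exp(-195.8 / 78.8) = 0.0833
epsilon = 0.0278 * (1 - 0.0833)
epsilon = 0.0255


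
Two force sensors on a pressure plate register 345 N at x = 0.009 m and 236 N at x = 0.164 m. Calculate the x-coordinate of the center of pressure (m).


COP_x = (F1*x1 + F2*x2) / (F1 + F2)
COP_x = (345*0.009 + 236*0.164) / (345 + 236)
Numerator = 41.8090
Denominator = 581
COP_x = 0.0720


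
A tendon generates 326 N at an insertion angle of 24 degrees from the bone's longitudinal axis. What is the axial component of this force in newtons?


F_eff = F_tendon * cos(theta)
theta = 24 deg = 0.4189 rad
cos(theta) = 0.9135
F_eff = 326 * 0.9135
F_eff = 297.8158
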